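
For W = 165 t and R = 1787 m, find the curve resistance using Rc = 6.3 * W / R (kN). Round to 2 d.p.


Rc = 6.3 * W / R
Rc = 6.3 * 165 / 1787
Rc = 1039.5 / 1787
Rc = 0.58 kN

0.58


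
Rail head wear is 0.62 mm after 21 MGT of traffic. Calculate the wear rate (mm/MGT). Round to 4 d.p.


Wear rate = total wear / cumulative tonnage
Rate = 0.62 / 21
Rate = 0.0295 mm/MGT

0.0295


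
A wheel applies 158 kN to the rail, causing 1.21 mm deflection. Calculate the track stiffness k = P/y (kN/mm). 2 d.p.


Track stiffness k = P / y
k = 158 / 1.21
k = 130.58 kN/mm

130.58


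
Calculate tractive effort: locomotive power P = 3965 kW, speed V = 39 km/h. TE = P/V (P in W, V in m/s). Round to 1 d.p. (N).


Convert: P = 3965 kW = 3965000 W
V = 39 / 3.6 = 10.8333 m/s
TE = 3965000 / 10.8333
TE = 366000.0 N

366000.0


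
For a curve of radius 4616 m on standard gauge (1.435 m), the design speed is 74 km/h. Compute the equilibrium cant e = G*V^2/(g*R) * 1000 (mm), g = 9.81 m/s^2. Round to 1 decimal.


Convert speed: V = 74 / 3.6 = 20.5556 m/s
Apply formula: e = 1.435 * 20.5556^2 / (9.81 * 4616)
e = 1.435 * 422.5309 / 45282.96
e = 0.01339 m = 13.4 mm

13.4


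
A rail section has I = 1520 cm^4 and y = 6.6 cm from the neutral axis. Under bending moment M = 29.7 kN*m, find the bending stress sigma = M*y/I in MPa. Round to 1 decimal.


Convert units:
M = 29.7 kN*m = 29700000 N*mm
y = 6.6 cm = 66 mm
I = 1520 cm^4 = 15200000 mm^4
sigma = 29700000 * 66 / 15200000
sigma = 129.0 MPa

129.0


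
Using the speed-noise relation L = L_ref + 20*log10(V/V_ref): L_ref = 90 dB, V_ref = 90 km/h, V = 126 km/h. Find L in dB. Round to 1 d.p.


V/V_ref = 126 / 90 = 1.4
log10(1.4) = 0.146128
20 * 0.146128 = 2.9226
L = 90 + 2.9226 = 92.9 dB

92.9


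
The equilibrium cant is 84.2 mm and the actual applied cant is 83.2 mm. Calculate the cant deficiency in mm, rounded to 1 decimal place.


Cant deficiency = equilibrium cant - actual cant
CD = 84.2 - 83.2
CD = 1.0 mm

1.0


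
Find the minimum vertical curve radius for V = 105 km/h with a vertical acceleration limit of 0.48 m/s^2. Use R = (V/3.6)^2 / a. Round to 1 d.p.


Convert speed: V = 105 / 3.6 = 29.1667 m/s
V^2 = 850.6944 m^2/s^2
R_v = 850.6944 / 0.48
R_v = 1772.3 m

1772.3


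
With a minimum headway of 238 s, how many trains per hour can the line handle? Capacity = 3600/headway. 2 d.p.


Capacity = 3600 / headway
Capacity = 3600 / 238
Capacity = 15.13 trains/hour

15.13


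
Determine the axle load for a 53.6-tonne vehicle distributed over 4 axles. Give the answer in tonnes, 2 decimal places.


Load per axle = total weight / number of axles
Load = 53.6 / 4
Load = 13.40 tonnes

13.40


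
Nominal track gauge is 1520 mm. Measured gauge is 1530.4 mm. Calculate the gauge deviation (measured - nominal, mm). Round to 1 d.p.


Deviation = measured - nominal
Deviation = 1530.4 - 1520
Deviation = 10.4 mm

10.4


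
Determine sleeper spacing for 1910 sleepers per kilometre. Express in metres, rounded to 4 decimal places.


Spacing = 1000 m / number of sleepers
Spacing = 1000 / 1910
Spacing = 0.5236 m

0.5236


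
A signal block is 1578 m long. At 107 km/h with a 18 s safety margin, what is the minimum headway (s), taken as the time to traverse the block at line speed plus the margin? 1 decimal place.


V = 107 / 3.6 = 29.7222 m/s
Block traversal time = 1578 / 29.7222 = 53.0916 s
Headway = 53.0916 + 18
Headway = 71.1 s

71.1


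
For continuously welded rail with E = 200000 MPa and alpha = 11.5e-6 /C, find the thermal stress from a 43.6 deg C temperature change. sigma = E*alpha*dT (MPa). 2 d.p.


sigma = E * alpha * dT
sigma = 200000 * 11.5e-6 * 43.6
sigma = 2.3 * 43.6
sigma = 100.28 MPa

100.28


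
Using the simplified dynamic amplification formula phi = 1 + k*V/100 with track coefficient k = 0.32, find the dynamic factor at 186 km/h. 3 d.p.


phi = 1 + k * V / 100
phi = 1 + 0.32 * 186 / 100
phi = 1 + 0.5952
phi = 1.595

1.595


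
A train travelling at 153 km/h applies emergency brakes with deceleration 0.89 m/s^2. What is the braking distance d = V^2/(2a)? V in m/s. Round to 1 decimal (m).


Convert speed: V = 153 / 3.6 = 42.5 m/s
V^2 = 1806.25
d = 1806.25 / (2 * 0.89)
d = 1806.25 / 1.78
d = 1014.7 m

1014.7


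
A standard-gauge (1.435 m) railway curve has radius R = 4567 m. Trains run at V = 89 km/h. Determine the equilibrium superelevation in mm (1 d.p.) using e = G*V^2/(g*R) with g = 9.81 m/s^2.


Convert speed: V = 89 / 3.6 = 24.7222 m/s
Apply formula: e = 1.435 * 24.7222^2 / (9.81 * 4567)
e = 1.435 * 611.1883 / 44802.27
e = 0.019576 m = 19.6 mm

19.6


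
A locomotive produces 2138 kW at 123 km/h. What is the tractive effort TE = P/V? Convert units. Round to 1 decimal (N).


Convert: P = 2138 kW = 2138000 W
V = 123 / 3.6 = 34.1667 m/s
TE = 2138000 / 34.1667
TE = 62575.6 N

62575.6


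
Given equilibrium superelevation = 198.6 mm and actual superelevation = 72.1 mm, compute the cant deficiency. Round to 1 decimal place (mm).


Cant deficiency = equilibrium cant - actual cant
CD = 198.6 - 72.1
CD = 126.5 mm

126.5


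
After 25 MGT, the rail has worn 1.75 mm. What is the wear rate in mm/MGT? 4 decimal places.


Wear rate = total wear / cumulative tonnage
Rate = 1.75 / 25
Rate = 0.0700 mm/MGT

0.0700


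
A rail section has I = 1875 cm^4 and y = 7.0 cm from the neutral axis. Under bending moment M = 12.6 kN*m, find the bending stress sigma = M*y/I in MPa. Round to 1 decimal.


Convert units:
M = 12.6 kN*m = 12600000 N*mm
y = 7.0 cm = 70 mm
I = 1875 cm^4 = 18750000 mm^4
sigma = 12600000 * 70 / 18750000
sigma = 47.0 MPa

47.0


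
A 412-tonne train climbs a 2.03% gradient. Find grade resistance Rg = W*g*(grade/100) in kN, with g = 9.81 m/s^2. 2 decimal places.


Rg = W * 9.81 * grade / 100
Rg = 412 * 9.81 * 2.03 / 100
Rg = 4041.72 * 0.0203
Rg = 82.05 kN

82.05


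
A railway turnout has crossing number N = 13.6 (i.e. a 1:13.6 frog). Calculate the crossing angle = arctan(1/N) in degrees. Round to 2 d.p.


1/N = 1/13.6 = 0.073529
angle = arctan(0.073529) = 0.073397 rad
angle = 0.073397 * 180/pi = 4.21 degrees

4.21


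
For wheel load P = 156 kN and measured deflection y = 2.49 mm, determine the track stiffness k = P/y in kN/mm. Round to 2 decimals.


Track stiffness k = P / y
k = 156 / 2.49
k = 62.65 kN/mm

62.65


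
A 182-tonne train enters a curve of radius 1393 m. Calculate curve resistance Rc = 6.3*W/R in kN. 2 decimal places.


Rc = 6.3 * W / R
Rc = 6.3 * 182 / 1393
Rc = 1146.6 / 1393
Rc = 0.82 kN

0.82


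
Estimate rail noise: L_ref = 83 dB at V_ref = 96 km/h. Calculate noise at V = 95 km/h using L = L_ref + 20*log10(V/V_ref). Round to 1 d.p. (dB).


V/V_ref = 95 / 96 = 0.989583
log10(0.989583) = -0.004548
20 * -0.004548 = -0.091
L = 83 + -0.091 = 82.9 dB

82.9


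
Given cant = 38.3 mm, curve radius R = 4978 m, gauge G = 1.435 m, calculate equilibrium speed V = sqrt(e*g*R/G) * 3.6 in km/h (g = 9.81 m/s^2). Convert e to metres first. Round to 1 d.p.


Convert cant: e = 38.3 mm = 0.0383 m
V_ms = sqrt(0.0383 * 9.81 * 4978 / 1.435)
V_ms = sqrt(1303.37916) = 36.1023 m/s
V = 36.1023 * 3.6 = 130.0 km/h

130.0


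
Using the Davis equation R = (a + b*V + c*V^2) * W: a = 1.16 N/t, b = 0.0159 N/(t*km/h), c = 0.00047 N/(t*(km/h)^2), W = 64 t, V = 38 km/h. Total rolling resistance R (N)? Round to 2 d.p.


b*V = 0.0159 * 38 = 0.6042
c*V^2 = 0.00047 * 1444 = 0.67868
R_per_t = 1.16 + 0.6042 + 0.67868 = 2.44288 N/t
R_total = 2.44288 * 64 = 156.34 N

156.34


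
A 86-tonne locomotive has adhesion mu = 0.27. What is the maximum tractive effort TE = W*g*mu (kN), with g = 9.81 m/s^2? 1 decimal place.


TE_max = W * g * mu
TE_max = 86 * 9.81 * 0.27
TE_max = 843.66 * 0.27
TE_max = 227.8 kN

227.8


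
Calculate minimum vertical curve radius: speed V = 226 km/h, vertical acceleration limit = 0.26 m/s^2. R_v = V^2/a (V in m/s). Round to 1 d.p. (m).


Convert speed: V = 226 / 3.6 = 62.7778 m/s
V^2 = 3941.0494 m^2/s^2
R_v = 3941.0494 / 0.26
R_v = 15157.9 m

15157.9


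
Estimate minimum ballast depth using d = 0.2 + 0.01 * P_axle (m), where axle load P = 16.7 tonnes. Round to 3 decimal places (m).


d = 0.2 + 0.01 * 16.7
d = 0.2 + 0.167
d = 0.367 m

0.367


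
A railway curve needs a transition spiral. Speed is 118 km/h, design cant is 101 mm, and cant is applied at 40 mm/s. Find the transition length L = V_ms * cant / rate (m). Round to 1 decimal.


Convert speed: V = 118 / 3.6 = 32.7778 m/s
L = 32.7778 * 101 / 40
L = 3310.5556 / 40
L = 82.8 m

82.8


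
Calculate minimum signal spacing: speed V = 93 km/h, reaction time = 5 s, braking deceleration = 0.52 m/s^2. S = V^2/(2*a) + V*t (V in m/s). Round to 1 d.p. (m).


V = 93 / 3.6 = 25.8333 m/s
Braking distance = 25.8333^2 / (2*0.52) = 641.6934 m
Sighting distance = 25.8333 * 5 = 129.1667 m
S = 641.6934 + 129.1667 = 770.9 m

770.9


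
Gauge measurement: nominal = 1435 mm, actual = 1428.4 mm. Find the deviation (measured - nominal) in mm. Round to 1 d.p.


Deviation = measured - nominal
Deviation = 1428.4 - 1435
Deviation = -6.6 mm

-6.6


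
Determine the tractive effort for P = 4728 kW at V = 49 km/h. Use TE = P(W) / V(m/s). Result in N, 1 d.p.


Convert: P = 4728 kW = 4728000 W
V = 49 / 3.6 = 13.6111 m/s
TE = 4728000 / 13.6111
TE = 347363.3 N

347363.3


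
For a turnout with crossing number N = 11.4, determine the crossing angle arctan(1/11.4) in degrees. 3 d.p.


1/N = 1/11.4 = 0.087719
angle = arctan(0.087719) = 0.087495 rad
angle = 0.087495 * 180/pi = 5.013 degrees

5.013


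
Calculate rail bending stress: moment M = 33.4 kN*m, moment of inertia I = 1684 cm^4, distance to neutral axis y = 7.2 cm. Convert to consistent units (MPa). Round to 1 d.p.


Convert units:
M = 33.4 kN*m = 33400000 N*mm
y = 7.2 cm = 72 mm
I = 1684 cm^4 = 16840000 mm^4
sigma = 33400000 * 72 / 16840000
sigma = 142.8 MPa

142.8


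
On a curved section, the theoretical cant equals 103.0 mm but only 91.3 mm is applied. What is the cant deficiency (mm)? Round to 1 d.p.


Cant deficiency = equilibrium cant - actual cant
CD = 103.0 - 91.3
CD = 11.7 mm

11.7


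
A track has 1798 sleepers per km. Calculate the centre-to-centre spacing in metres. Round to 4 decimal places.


Spacing = 1000 m / number of sleepers
Spacing = 1000 / 1798
Spacing = 0.5562 m

0.5562


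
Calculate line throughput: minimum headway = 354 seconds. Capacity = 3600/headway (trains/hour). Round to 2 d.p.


Capacity = 3600 / headway
Capacity = 3600 / 354
Capacity = 10.17 trains/hour

10.17


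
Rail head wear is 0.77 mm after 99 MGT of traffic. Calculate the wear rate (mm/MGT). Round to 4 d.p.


Wear rate = total wear / cumulative tonnage
Rate = 0.77 / 99
Rate = 0.0078 mm/MGT

0.0078


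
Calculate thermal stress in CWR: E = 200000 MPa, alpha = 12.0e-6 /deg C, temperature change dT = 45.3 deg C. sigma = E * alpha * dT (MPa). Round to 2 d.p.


sigma = E * alpha * dT
sigma = 200000 * 12.0e-6 * 45.3
sigma = 2.4 * 45.3
sigma = 108.72 MPa

108.72


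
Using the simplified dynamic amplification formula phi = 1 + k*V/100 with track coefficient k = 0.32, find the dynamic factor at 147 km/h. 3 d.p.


phi = 1 + k * V / 100
phi = 1 + 0.32 * 147 / 100
phi = 1 + 0.4704
phi = 1.470

1.470


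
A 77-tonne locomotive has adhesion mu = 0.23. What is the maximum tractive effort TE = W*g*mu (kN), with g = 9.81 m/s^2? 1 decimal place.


TE_max = W * g * mu
TE_max = 77 * 9.81 * 0.23
TE_max = 755.37 * 0.23
TE_max = 173.7 kN

173.7


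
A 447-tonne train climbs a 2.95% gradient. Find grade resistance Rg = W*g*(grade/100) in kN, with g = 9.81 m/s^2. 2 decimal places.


Rg = W * 9.81 * grade / 100
Rg = 447 * 9.81 * 2.95 / 100
Rg = 4385.07 * 0.0295
Rg = 129.36 kN

129.36


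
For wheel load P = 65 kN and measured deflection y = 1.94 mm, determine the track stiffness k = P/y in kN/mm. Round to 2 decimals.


Track stiffness k = P / y
k = 65 / 1.94
k = 33.51 kN/mm

33.51


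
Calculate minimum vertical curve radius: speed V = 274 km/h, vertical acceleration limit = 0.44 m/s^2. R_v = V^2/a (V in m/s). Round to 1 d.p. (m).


Convert speed: V = 274 / 3.6 = 76.1111 m/s
V^2 = 5792.9012 m^2/s^2
R_v = 5792.9012 / 0.44
R_v = 13165.7 m

13165.7


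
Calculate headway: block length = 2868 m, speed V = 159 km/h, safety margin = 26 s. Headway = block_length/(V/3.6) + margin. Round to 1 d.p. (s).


V = 159 / 3.6 = 44.1667 m/s
Block traversal time = 2868 / 44.1667 = 64.9358 s
Headway = 64.9358 + 26
Headway = 90.9 s

90.9


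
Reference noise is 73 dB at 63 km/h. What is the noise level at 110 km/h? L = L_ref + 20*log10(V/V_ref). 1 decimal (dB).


V/V_ref = 110 / 63 = 1.746032
log10(1.746032) = 0.242052
20 * 0.242052 = 4.841
L = 73 + 4.841 = 77.8 dB

77.8


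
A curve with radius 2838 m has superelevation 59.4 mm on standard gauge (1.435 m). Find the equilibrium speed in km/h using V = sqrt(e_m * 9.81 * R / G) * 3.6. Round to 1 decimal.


Convert cant: e = 59.4 mm = 0.0594 m
V_ms = sqrt(0.0594 * 9.81 * 2838 / 1.435)
V_ms = sqrt(1152.433681) = 33.9475 m/s
V = 33.9475 * 3.6 = 122.2 km/h

122.2


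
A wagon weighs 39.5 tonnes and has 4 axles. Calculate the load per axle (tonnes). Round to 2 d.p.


Load per axle = total weight / number of axles
Load = 39.5 / 4
Load = 9.88 tonnes

9.88


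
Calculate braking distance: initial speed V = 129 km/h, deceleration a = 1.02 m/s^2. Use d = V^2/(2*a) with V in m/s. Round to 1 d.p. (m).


Convert speed: V = 129 / 3.6 = 35.8333 m/s
V^2 = 1284.0278
d = 1284.0278 / (2 * 1.02)
d = 1284.0278 / 2.04
d = 629.4 m

629.4


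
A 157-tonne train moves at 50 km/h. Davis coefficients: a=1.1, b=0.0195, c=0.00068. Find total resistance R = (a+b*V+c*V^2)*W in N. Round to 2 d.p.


b*V = 0.0195 * 50 = 0.975
c*V^2 = 0.00068 * 2500 = 1.7
R_per_t = 1.1 + 0.975 + 1.7 = 3.775 N/t
R_total = 3.775 * 157 = 592.68 N

592.68


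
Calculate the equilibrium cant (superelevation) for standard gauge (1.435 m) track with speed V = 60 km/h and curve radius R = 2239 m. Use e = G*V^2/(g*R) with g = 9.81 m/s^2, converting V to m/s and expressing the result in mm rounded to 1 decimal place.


Convert speed: V = 60 / 3.6 = 16.6667 m/s
Apply formula: e = 1.435 * 16.6667^2 / (9.81 * 2239)
e = 1.435 * 277.7778 / 21964.59
e = 0.018148 m = 18.1 mm

18.1


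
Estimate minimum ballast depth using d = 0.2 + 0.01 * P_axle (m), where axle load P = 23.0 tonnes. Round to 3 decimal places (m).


d = 0.2 + 0.01 * 23.0
d = 0.2 + 0.23
d = 0.430 m

0.430


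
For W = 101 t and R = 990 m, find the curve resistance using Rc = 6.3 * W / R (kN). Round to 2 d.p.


Rc = 6.3 * W / R
Rc = 6.3 * 101 / 990
Rc = 636.3 / 990
Rc = 0.64 kN

0.64


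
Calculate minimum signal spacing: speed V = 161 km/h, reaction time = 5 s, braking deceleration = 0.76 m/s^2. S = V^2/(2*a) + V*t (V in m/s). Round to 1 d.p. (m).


V = 161 / 3.6 = 44.7222 m/s
Braking distance = 44.7222^2 / (2*0.76) = 1315.8402 m
Sighting distance = 44.7222 * 5 = 223.6111 m
S = 1315.8402 + 223.6111 = 1539.5 m

1539.5


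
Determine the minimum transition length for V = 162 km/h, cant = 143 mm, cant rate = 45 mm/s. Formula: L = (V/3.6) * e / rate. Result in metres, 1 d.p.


Convert speed: V = 162 / 3.6 = 45.0 m/s
L = 45.0 * 143 / 45
L = 6435.0 / 45
L = 143.0 m

143.0


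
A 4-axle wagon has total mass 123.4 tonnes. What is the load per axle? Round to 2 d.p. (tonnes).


Load per axle = total weight / number of axles
Load = 123.4 / 4
Load = 30.85 tonnes

30.85


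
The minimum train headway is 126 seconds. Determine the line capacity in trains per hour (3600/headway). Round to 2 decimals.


Capacity = 3600 / headway
Capacity = 3600 / 126
Capacity = 28.57 trains/hour

28.57


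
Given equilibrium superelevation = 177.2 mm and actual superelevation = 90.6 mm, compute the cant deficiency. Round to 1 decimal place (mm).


Cant deficiency = equilibrium cant - actual cant
CD = 177.2 - 90.6
CD = 86.6 mm

86.6


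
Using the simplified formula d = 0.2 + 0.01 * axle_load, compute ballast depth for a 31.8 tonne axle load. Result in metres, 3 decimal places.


d = 0.2 + 0.01 * 31.8
d = 0.2 + 0.318
d = 0.518 m

0.518


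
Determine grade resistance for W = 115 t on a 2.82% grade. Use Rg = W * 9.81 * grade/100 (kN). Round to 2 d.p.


Rg = W * 9.81 * grade / 100
Rg = 115 * 9.81 * 2.82 / 100
Rg = 1128.15 * 0.0282
Rg = 31.81 kN

31.81


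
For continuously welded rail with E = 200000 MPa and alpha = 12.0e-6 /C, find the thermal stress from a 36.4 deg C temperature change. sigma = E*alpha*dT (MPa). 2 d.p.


sigma = E * alpha * dT
sigma = 200000 * 12.0e-6 * 36.4
sigma = 2.4 * 36.4
sigma = 87.36 MPa

87.36


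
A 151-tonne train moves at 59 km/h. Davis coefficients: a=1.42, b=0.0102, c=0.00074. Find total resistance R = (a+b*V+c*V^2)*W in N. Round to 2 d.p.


b*V = 0.0102 * 59 = 0.6018
c*V^2 = 0.00074 * 3481 = 2.57594
R_per_t = 1.42 + 0.6018 + 2.57594 = 4.59774 N/t
R_total = 4.59774 * 151 = 694.26 N

694.26


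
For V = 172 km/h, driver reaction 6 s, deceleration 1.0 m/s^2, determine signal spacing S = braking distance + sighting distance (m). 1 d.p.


V = 172 / 3.6 = 47.7778 m/s
Braking distance = 47.7778^2 / (2*1.0) = 1141.358 m
Sighting distance = 47.7778 * 6 = 286.6667 m
S = 1141.358 + 286.6667 = 1428.0 m

1428.0


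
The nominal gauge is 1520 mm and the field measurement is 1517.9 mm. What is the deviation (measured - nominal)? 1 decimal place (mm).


Deviation = measured - nominal
Deviation = 1517.9 - 1520
Deviation = -2.1 mm

-2.1


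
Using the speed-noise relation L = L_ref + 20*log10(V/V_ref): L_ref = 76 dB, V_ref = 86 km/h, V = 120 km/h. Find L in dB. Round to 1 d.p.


V/V_ref = 120 / 86 = 1.395349
log10(1.395349) = 0.144683
20 * 0.144683 = 2.8937
L = 76 + 2.8937 = 78.9 dB

78.9


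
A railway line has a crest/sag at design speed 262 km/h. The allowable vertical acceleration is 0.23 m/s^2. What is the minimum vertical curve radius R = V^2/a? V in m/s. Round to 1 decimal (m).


Convert speed: V = 262 / 3.6 = 72.7778 m/s
V^2 = 5296.6049 m^2/s^2
R_v = 5296.6049 / 0.23
R_v = 23028.7 m

23028.7


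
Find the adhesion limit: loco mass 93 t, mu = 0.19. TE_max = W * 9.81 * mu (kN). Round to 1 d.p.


TE_max = W * g * mu
TE_max = 93 * 9.81 * 0.19
TE_max = 912.33 * 0.19
TE_max = 173.3 kN

173.3


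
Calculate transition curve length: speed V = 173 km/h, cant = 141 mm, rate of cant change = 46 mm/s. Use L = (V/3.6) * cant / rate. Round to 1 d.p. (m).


Convert speed: V = 173 / 3.6 = 48.0556 m/s
L = 48.0556 * 141 / 46
L = 6775.8333 / 46
L = 147.3 m

147.3


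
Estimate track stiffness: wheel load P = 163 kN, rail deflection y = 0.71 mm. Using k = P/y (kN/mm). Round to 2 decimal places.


Track stiffness k = P / y
k = 163 / 0.71
k = 229.58 kN/mm

229.58


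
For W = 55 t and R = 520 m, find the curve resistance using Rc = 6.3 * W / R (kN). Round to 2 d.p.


Rc = 6.3 * W / R
Rc = 6.3 * 55 / 520
Rc = 346.5 / 520
Rc = 0.67 kN

0.67


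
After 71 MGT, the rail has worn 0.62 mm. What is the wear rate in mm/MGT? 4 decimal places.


Wear rate = total wear / cumulative tonnage
Rate = 0.62 / 71
Rate = 0.0087 mm/MGT

0.0087


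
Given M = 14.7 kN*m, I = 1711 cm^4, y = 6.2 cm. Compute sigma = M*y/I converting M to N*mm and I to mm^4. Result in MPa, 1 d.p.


Convert units:
M = 14.7 kN*m = 14700000 N*mm
y = 6.2 cm = 62 mm
I = 1711 cm^4 = 17110000 mm^4
sigma = 14700000 * 62 / 17110000
sigma = 53.3 MPa

53.3


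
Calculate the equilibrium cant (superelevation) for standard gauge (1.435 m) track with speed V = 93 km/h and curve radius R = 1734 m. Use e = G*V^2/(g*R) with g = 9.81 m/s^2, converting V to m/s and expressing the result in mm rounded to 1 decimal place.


Convert speed: V = 93 / 3.6 = 25.8333 m/s
Apply formula: e = 1.435 * 25.8333^2 / (9.81 * 1734)
e = 1.435 * 667.3611 / 17010.54
e = 0.056298 m = 56.3 mm

56.3


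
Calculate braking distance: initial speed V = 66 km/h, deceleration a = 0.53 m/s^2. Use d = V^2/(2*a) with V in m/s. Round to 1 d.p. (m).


Convert speed: V = 66 / 3.6 = 18.3333 m/s
V^2 = 336.1111
d = 336.1111 / (2 * 0.53)
d = 336.1111 / 1.06
d = 317.1 m

317.1


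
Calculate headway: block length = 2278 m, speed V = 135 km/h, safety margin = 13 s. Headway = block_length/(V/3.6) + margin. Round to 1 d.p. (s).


V = 135 / 3.6 = 37.5 m/s
Block traversal time = 2278 / 37.5 = 60.7467 s
Headway = 60.7467 + 13
Headway = 73.7 s

73.7


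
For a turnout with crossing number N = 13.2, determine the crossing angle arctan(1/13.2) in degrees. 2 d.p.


1/N = 1/13.2 = 0.075758
angle = arctan(0.075758) = 0.075613 rad
angle = 0.075613 * 180/pi = 4.33 degrees

4.33


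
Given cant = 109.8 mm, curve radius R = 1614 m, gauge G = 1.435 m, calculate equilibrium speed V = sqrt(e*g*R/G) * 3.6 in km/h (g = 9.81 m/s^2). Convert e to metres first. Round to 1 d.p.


Convert cant: e = 109.8 mm = 0.1098 m
V_ms = sqrt(0.1098 * 9.81 * 1614 / 1.435)
V_ms = sqrt(1211.498768) = 34.8066 m/s
V = 34.8066 * 3.6 = 125.3 km/h

125.3


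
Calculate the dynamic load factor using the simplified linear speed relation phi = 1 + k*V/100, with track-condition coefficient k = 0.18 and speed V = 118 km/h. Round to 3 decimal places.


phi = 1 + k * V / 100
phi = 1 + 0.18 * 118 / 100
phi = 1 + 0.2124
phi = 1.212

1.212


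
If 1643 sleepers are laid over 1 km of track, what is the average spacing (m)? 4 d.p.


Spacing = 1000 m / number of sleepers
Spacing = 1000 / 1643
Spacing = 0.6086 m

0.6086


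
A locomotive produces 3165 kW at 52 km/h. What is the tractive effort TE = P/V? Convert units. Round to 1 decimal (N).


Convert: P = 3165 kW = 3165000 W
V = 52 / 3.6 = 14.4444 m/s
TE = 3165000 / 14.4444
TE = 219115.4 N

219115.4


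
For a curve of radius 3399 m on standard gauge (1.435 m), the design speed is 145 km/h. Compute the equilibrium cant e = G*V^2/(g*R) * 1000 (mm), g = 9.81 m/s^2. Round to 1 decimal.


Convert speed: V = 145 / 3.6 = 40.2778 m/s
Apply formula: e = 1.435 * 40.2778^2 / (9.81 * 3399)
e = 1.435 * 1622.2994 / 33344.19
e = 0.069817 m = 69.8 mm

69.8


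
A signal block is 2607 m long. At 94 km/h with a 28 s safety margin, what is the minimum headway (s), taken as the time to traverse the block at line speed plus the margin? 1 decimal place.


V = 94 / 3.6 = 26.1111 m/s
Block traversal time = 2607 / 26.1111 = 99.8426 s
Headway = 99.8426 + 28
Headway = 127.8 s

127.8


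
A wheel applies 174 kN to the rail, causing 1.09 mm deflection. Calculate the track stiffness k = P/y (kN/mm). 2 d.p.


Track stiffness k = P / y
k = 174 / 1.09
k = 159.63 kN/mm

159.63


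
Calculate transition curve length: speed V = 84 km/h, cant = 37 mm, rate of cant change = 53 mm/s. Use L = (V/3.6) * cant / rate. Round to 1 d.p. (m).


Convert speed: V = 84 / 3.6 = 23.3333 m/s
L = 23.3333 * 37 / 53
L = 863.3333 / 53
L = 16.3 m

16.3


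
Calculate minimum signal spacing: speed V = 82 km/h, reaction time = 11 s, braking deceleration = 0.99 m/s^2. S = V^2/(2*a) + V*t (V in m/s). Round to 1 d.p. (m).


V = 82 / 3.6 = 22.7778 m/s
Braking distance = 22.7778^2 / (2*0.99) = 262.0339 m
Sighting distance = 22.7778 * 11 = 250.5556 m
S = 262.0339 + 250.5556 = 512.6 m

512.6


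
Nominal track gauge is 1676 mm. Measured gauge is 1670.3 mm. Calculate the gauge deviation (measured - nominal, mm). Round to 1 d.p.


Deviation = measured - nominal
Deviation = 1670.3 - 1676
Deviation = -5.7 mm

-5.7


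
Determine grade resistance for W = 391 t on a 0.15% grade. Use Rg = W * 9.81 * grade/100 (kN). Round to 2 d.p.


Rg = W * 9.81 * grade / 100
Rg = 391 * 9.81 * 0.15 / 100
Rg = 3835.71 * 0.0015
Rg = 5.75 kN

5.75


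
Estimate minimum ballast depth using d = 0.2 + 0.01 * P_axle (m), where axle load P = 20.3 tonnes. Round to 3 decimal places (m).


d = 0.2 + 0.01 * 20.3
d = 0.2 + 0.203
d = 0.403 m

0.403


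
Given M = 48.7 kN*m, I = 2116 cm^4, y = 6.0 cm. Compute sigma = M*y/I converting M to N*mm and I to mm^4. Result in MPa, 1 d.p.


Convert units:
M = 48.7 kN*m = 48700000 N*mm
y = 6.0 cm = 60 mm
I = 2116 cm^4 = 21160000 mm^4
sigma = 48700000 * 60 / 21160000
sigma = 138.1 MPa

138.1


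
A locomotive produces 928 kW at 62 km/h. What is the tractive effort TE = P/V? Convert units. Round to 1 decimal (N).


Convert: P = 928 kW = 928000 W
V = 62 / 3.6 = 17.2222 m/s
TE = 928000 / 17.2222
TE = 53883.9 N

53883.9


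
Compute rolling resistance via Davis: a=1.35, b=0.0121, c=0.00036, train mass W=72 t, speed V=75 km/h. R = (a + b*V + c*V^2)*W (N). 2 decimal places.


b*V = 0.0121 * 75 = 0.9075
c*V^2 = 0.00036 * 5625 = 2.025
R_per_t = 1.35 + 0.9075 + 2.025 = 4.2825 N/t
R_total = 4.2825 * 72 = 308.34 N

308.34


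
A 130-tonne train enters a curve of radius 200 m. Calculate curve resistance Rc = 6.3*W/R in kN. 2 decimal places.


Rc = 6.3 * W / R
Rc = 6.3 * 130 / 200
Rc = 819.0 / 200
Rc = 4.10 kN

4.10


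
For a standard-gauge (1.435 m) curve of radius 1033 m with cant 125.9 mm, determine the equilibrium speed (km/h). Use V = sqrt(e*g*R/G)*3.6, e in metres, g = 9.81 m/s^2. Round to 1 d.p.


Convert cant: e = 125.9 mm = 0.1259 m
V_ms = sqrt(0.1259 * 9.81 * 1033 / 1.435)
V_ms = sqrt(889.084744) = 29.8175 m/s
V = 29.8175 * 3.6 = 107.3 km/h

107.3


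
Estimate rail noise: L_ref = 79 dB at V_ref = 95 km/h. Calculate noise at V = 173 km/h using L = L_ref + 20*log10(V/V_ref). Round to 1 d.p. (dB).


V/V_ref = 173 / 95 = 1.821053
log10(1.821053) = 0.260322
20 * 0.260322 = 5.2064
L = 79 + 5.2064 = 84.2 dB

84.2


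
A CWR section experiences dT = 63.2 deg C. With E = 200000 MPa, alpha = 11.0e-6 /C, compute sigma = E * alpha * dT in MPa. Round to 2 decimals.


sigma = E * alpha * dT
sigma = 200000 * 11.0e-6 * 63.2
sigma = 2.2 * 63.2
sigma = 139.04 MPa

139.04


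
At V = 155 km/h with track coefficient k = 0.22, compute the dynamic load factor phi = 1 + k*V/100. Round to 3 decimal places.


phi = 1 + k * V / 100
phi = 1 + 0.22 * 155 / 100
phi = 1 + 0.341
phi = 1.341

1.341


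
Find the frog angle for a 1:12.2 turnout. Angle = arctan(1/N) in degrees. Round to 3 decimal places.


1/N = 1/12.2 = 0.081967
angle = arctan(0.081967) = 0.081784 rad
angle = 0.081784 * 180/pi = 4.686 degrees

4.686


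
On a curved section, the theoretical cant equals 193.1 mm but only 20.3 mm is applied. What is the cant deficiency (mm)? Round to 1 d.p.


Cant deficiency = equilibrium cant - actual cant
CD = 193.1 - 20.3
CD = 172.8 mm

172.8


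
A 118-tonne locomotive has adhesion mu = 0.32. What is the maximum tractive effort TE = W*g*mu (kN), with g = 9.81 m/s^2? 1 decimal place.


TE_max = W * g * mu
TE_max = 118 * 9.81 * 0.32
TE_max = 1157.58 * 0.32
TE_max = 370.4 kN

370.4


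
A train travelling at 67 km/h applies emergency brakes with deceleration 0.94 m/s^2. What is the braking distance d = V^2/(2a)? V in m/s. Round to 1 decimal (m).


Convert speed: V = 67 / 3.6 = 18.6111 m/s
V^2 = 346.3735
d = 346.3735 / (2 * 0.94)
d = 346.3735 / 1.88
d = 184.2 m

184.2


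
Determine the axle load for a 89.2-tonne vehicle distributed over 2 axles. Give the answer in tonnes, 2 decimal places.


Load per axle = total weight / number of axles
Load = 89.2 / 2
Load = 44.60 tonnes

44.60


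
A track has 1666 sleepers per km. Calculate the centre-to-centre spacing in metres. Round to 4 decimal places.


Spacing = 1000 m / number of sleepers
Spacing = 1000 / 1666
Spacing = 0.6002 m

0.6002


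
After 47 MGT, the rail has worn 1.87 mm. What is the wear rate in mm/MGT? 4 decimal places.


Wear rate = total wear / cumulative tonnage
Rate = 1.87 / 47
Rate = 0.0398 mm/MGT

0.0398


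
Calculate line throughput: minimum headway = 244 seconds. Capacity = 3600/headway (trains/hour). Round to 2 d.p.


Capacity = 3600 / headway
Capacity = 3600 / 244
Capacity = 14.75 trains/hour

14.75


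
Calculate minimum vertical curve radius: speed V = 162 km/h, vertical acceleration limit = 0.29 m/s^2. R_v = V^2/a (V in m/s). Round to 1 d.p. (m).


Convert speed: V = 162 / 3.6 = 45.0 m/s
V^2 = 2025.0 m^2/s^2
R_v = 2025.0 / 0.29
R_v = 6982.8 m

6982.8


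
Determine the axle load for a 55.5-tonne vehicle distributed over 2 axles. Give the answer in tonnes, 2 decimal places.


Load per axle = total weight / number of axles
Load = 55.5 / 2
Load = 27.75 tonnes

27.75


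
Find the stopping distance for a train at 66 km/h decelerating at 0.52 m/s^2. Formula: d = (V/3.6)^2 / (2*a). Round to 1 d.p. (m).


Convert speed: V = 66 / 3.6 = 18.3333 m/s
V^2 = 336.1111
d = 336.1111 / (2 * 0.52)
d = 336.1111 / 1.04
d = 323.2 m

323.2


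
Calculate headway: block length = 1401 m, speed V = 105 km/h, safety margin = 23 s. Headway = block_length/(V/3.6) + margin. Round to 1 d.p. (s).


V = 105 / 3.6 = 29.1667 m/s
Block traversal time = 1401 / 29.1667 = 48.0343 s
Headway = 48.0343 + 23
Headway = 71.0 s

71.0


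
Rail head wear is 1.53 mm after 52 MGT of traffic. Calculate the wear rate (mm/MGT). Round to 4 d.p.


Wear rate = total wear / cumulative tonnage
Rate = 1.53 / 52
Rate = 0.0294 mm/MGT

0.0294


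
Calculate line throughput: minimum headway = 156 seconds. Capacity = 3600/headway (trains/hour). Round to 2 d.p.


Capacity = 3600 / headway
Capacity = 3600 / 156
Capacity = 23.08 trains/hour

23.08


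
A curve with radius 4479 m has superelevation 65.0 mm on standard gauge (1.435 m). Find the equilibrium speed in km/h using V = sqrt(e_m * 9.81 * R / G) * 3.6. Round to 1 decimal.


Convert cant: e = 65.0 mm = 0.0650 m
V_ms = sqrt(0.0650 * 9.81 * 4479 / 1.435)
V_ms = sqrt(1990.26784) = 44.6124 m/s
V = 44.6124 * 3.6 = 160.6 km/h

160.6


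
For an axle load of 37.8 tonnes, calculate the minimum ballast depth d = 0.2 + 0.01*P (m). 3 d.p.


d = 0.2 + 0.01 * 37.8
d = 0.2 + 0.378
d = 0.578 m

0.578


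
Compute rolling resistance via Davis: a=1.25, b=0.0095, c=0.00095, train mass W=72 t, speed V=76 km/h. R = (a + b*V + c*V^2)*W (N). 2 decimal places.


b*V = 0.0095 * 76 = 0.722
c*V^2 = 0.00095 * 5776 = 5.4872
R_per_t = 1.25 + 0.722 + 5.4872 = 7.4592 N/t
R_total = 7.4592 * 72 = 537.06 N

537.06


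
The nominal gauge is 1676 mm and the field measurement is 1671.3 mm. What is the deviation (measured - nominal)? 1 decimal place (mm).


Deviation = measured - nominal
Deviation = 1671.3 - 1676
Deviation = -4.7 mm

-4.7


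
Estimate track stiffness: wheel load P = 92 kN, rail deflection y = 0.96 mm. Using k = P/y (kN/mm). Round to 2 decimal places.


Track stiffness k = P / y
k = 92 / 0.96
k = 95.83 kN/mm

95.83


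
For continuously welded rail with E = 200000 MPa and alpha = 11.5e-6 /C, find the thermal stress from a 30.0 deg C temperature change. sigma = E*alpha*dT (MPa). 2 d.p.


sigma = E * alpha * dT
sigma = 200000 * 11.5e-6 * 30.0
sigma = 2.3 * 30.0
sigma = 69.00 MPa

69.00


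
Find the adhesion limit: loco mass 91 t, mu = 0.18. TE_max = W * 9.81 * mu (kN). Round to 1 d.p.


TE_max = W * g * mu
TE_max = 91 * 9.81 * 0.18
TE_max = 892.71 * 0.18
TE_max = 160.7 kN

160.7


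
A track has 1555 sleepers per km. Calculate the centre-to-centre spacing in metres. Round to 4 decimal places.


Spacing = 1000 m / number of sleepers
Spacing = 1000 / 1555
Spacing = 0.6431 m

0.6431


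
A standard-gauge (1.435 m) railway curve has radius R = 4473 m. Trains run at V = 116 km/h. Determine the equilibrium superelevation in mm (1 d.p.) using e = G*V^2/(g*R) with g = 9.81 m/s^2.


Convert speed: V = 116 / 3.6 = 32.2222 m/s
Apply formula: e = 1.435 * 32.2222^2 / (9.81 * 4473)
e = 1.435 * 1038.2716 / 43880.13
e = 0.033954 m = 34.0 mm

34.0


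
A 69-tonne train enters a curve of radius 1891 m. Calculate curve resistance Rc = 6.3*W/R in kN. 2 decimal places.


Rc = 6.3 * W / R
Rc = 6.3 * 69 / 1891
Rc = 434.7 / 1891
Rc = 0.23 kN

0.23


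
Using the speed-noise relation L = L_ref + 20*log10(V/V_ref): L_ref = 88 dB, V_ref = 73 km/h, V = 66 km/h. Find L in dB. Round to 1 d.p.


V/V_ref = 66 / 73 = 0.90411
log10(0.90411) = -0.043779
20 * -0.043779 = -0.8756
L = 88 + -0.8756 = 87.1 dB

87.1


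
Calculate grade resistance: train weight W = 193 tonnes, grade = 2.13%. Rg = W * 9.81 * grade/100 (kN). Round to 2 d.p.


Rg = W * 9.81 * grade / 100
Rg = 193 * 9.81 * 2.13 / 100
Rg = 1893.33 * 0.0213
Rg = 40.33 kN

40.33


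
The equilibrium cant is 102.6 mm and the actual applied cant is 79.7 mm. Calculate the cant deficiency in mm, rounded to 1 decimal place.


Cant deficiency = equilibrium cant - actual cant
CD = 102.6 - 79.7
CD = 22.9 mm

22.9


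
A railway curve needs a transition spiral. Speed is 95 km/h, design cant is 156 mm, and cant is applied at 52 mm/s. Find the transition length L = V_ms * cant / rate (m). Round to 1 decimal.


Convert speed: V = 95 / 3.6 = 26.3889 m/s
L = 26.3889 * 156 / 52
L = 4116.6667 / 52
L = 79.2 m

79.2


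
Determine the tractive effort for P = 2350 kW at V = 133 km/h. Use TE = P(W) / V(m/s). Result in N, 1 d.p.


Convert: P = 2350 kW = 2350000 W
V = 133 / 3.6 = 36.9444 m/s
TE = 2350000 / 36.9444
TE = 63609.0 N

63609.0


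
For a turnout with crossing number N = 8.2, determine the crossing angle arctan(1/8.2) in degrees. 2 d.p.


1/N = 1/8.2 = 0.121951
angle = arctan(0.121951) = 0.121352 rad
angle = 0.121352 * 180/pi = 6.95 degrees

6.95


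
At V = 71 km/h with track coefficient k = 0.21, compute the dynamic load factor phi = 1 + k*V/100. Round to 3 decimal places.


phi = 1 + k * V / 100
phi = 1 + 0.21 * 71 / 100
phi = 1 + 0.1491
phi = 1.149

1.149


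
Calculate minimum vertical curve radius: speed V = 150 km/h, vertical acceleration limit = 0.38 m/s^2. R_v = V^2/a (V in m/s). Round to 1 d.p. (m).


Convert speed: V = 150 / 3.6 = 41.6667 m/s
V^2 = 1736.1111 m^2/s^2
R_v = 1736.1111 / 0.38
R_v = 4568.7 m

4568.7


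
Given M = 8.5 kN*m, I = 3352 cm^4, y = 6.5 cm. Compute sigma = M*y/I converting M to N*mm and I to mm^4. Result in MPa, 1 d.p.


Convert units:
M = 8.5 kN*m = 8500000 N*mm
y = 6.5 cm = 65 mm
I = 3352 cm^4 = 33520000 mm^4
sigma = 8500000 * 65 / 33520000
sigma = 16.5 MPa

16.5


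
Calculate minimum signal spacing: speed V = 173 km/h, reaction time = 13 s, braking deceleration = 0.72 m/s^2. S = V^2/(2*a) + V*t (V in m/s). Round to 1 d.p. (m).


V = 173 / 3.6 = 48.0556 m/s
Braking distance = 48.0556^2 / (2*0.72) = 1603.7058 m
Sighting distance = 48.0556 * 13 = 624.7222 m
S = 1603.7058 + 624.7222 = 2228.4 m

2228.4


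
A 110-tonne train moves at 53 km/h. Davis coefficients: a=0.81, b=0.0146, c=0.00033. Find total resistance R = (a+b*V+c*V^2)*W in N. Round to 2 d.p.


b*V = 0.0146 * 53 = 0.7738
c*V^2 = 0.00033 * 2809 = 0.92697
R_per_t = 0.81 + 0.7738 + 0.92697 = 2.51077 N/t
R_total = 2.51077 * 110 = 276.18 N

276.18


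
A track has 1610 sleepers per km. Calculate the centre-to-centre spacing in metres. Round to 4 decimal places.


Spacing = 1000 m / number of sleepers
Spacing = 1000 / 1610
Spacing = 0.6211 m

0.6211


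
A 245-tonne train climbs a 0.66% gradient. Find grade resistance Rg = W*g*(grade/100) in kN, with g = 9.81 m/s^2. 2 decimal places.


Rg = W * 9.81 * grade / 100
Rg = 245 * 9.81 * 0.66 / 100
Rg = 2403.45 * 0.0066
Rg = 15.86 kN

15.86


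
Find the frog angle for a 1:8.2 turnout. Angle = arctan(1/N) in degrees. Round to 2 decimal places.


1/N = 1/8.2 = 0.121951
angle = arctan(0.121951) = 0.121352 rad
angle = 0.121352 * 180/pi = 6.95 degrees

6.95


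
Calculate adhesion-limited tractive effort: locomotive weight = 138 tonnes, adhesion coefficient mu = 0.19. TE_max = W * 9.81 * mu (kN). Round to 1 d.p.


TE_max = W * g * mu
TE_max = 138 * 9.81 * 0.19
TE_max = 1353.78 * 0.19
TE_max = 257.2 kN

257.2


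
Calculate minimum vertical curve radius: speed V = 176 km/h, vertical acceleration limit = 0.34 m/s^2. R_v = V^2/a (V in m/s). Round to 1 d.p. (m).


Convert speed: V = 176 / 3.6 = 48.8889 m/s
V^2 = 2390.1235 m^2/s^2
R_v = 2390.1235 / 0.34
R_v = 7029.8 m

7029.8


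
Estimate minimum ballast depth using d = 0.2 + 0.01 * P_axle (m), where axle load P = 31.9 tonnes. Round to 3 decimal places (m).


d = 0.2 + 0.01 * 31.9
d = 0.2 + 0.319
d = 0.519 m

0.519


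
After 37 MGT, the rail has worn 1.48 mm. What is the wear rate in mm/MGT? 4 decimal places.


Wear rate = total wear / cumulative tonnage
Rate = 1.48 / 37
Rate = 0.0400 mm/MGT

0.0400


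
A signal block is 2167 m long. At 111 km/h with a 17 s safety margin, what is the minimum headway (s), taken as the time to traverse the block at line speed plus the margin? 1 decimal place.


V = 111 / 3.6 = 30.8333 m/s
Block traversal time = 2167 / 30.8333 = 70.2811 s
Headway = 70.2811 + 17
Headway = 87.3 s

87.3


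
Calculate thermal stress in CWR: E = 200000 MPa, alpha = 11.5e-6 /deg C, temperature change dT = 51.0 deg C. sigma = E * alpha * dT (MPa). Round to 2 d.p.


sigma = E * alpha * dT
sigma = 200000 * 11.5e-6 * 51.0
sigma = 2.3 * 51.0
sigma = 117.30 MPa

117.30


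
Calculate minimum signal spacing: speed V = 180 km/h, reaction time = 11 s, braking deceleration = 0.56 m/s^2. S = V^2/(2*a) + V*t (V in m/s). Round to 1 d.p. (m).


V = 180 / 3.6 = 50.0 m/s
Braking distance = 50.0^2 / (2*0.56) = 2232.1429 m
Sighting distance = 50.0 * 11 = 550.0 m
S = 2232.1429 + 550.0 = 2782.1 m

2782.1


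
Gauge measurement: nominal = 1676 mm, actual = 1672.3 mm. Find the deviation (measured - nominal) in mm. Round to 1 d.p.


Deviation = measured - nominal
Deviation = 1672.3 - 1676
Deviation = -3.7 mm

-3.7


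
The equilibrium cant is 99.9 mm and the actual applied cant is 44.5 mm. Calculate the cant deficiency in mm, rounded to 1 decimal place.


Cant deficiency = equilibrium cant - actual cant
CD = 99.9 - 44.5
CD = 55.4 mm

55.4


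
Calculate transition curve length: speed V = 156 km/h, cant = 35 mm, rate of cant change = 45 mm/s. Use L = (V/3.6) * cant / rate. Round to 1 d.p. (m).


Convert speed: V = 156 / 3.6 = 43.3333 m/s
L = 43.3333 * 35 / 45
L = 1516.6667 / 45
L = 33.7 m

33.7


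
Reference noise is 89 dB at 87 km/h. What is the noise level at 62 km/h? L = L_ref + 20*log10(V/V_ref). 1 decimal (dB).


V/V_ref = 62 / 87 = 0.712644
log10(0.712644) = -0.147128
20 * -0.147128 = -2.9426
L = 89 + -2.9426 = 86.1 dB

86.1


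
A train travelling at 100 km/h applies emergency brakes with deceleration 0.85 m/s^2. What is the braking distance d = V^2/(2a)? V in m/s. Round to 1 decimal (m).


Convert speed: V = 100 / 3.6 = 27.7778 m/s
V^2 = 771.6049
d = 771.6049 / (2 * 0.85)
d = 771.6049 / 1.7
d = 453.9 m

453.9


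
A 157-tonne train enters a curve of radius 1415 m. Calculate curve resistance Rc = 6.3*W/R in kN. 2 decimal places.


Rc = 6.3 * W / R
Rc = 6.3 * 157 / 1415
Rc = 989.1 / 1415
Rc = 0.70 kN

0.70


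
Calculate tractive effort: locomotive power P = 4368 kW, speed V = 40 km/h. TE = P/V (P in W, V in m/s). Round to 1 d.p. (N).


Convert: P = 4368 kW = 4368000 W
V = 40 / 3.6 = 11.1111 m/s
TE = 4368000 / 11.1111
TE = 393120.0 N

393120.0


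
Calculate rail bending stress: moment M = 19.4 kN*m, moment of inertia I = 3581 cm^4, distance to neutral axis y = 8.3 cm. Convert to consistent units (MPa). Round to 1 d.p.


Convert units:
M = 19.4 kN*m = 19400000 N*mm
y = 8.3 cm = 83 mm
I = 3581 cm^4 = 35810000 mm^4
sigma = 19400000 * 83 / 35810000
sigma = 45.0 MPa

45.0


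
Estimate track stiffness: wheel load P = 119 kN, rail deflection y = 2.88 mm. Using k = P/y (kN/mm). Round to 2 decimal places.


Track stiffness k = P / y
k = 119 / 2.88
k = 41.32 kN/mm

41.32


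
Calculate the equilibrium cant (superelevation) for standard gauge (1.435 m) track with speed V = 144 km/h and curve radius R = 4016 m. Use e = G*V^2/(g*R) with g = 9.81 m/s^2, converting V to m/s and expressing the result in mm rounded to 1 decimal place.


Convert speed: V = 144 / 3.6 = 40.0 m/s
Apply formula: e = 1.435 * 40.0^2 / (9.81 * 4016)
e = 1.435 * 1600.0 / 39396.96
e = 0.058279 m = 58.3 mm

58.3
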